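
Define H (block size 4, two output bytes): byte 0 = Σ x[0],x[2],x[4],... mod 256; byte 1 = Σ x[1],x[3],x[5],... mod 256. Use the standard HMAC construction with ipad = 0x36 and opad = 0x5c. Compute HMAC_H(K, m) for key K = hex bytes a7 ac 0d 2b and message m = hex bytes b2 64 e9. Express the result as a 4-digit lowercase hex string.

b382

Key hex bytes a7 ac 0d 2b is exactly B = 4 bytes: K' = a7 ac 0d 2b.
K' ⊕ ipad = 91 9a 3b 1d.  K' ⊕ opad = fb f0 51 77.
Inner input = (K'⊕ipad) ∥ m = 91 9a 3b 1d ∥ b2 64 e9.
Inner hash: even-index sum = 615 mod 256 = 103; odd-index sum = 283 mod 256 = 27 → 67 1b.
Outer input = (K'⊕opad) ∥ inner = fb f0 51 77 ∥ 67 1b.
Outer hash (tag): even-index sum = 435 mod 256 = 179; odd-index sum = 386 mod 256 = 130 → b3 82.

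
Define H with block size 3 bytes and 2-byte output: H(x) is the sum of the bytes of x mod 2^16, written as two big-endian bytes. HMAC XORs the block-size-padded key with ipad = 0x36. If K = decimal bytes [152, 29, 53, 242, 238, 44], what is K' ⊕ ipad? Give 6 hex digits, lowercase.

Key decimal bytes [152, 29, 53, 242, 238, 44] = 98 1d 35 f2 ee 2c is 6 bytes > B = 3, so hash it first: H(key) = 02 f6, then zero-pad to 3 bytes: K' = 02 f6 00.
XOR each byte with 0x36: 02⊕36=34, f6⊕36=c0, 00⊕36=36.

34c036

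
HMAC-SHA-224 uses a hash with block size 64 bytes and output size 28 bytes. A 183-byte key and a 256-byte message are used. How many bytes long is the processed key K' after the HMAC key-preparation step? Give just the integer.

Key is 183 > 64 bytes, so it is hashed to 28 bytes then zero-padded to 64: |K'| = 64.

64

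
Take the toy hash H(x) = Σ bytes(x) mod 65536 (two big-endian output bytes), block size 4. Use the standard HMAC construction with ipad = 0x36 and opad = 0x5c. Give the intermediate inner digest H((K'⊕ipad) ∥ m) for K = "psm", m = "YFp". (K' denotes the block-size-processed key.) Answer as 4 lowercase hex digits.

022b

Key "psm" = 70 73 6d is 3 bytes ≤ B = 4; zero-pad to 4 bytes: K' = 70 73 6d 00.
K' ⊕ ipad = 46 45 5b 36.
Inner input = 46 45 5b 36 ∥ 59 46 70.
Inner hash: sum = 70+69+91+54+89+70+112 = 555 → 02 2b.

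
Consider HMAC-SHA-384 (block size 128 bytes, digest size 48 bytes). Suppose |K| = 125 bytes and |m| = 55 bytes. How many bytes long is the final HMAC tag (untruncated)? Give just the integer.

The tag is one SHA-384 digest: 48 bytes.

48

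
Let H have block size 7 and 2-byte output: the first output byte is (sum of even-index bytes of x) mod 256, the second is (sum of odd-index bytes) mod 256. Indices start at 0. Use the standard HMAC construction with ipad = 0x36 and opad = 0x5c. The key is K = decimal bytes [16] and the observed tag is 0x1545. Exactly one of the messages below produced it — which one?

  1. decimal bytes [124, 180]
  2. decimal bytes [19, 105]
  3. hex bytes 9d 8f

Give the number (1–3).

Key decimal bytes [16] = 10 is 1 byte ≤ B = 7; zero-pad to 7 bytes: K' = 10 00 00 00 00 00 00.
K' ⊕ ipad = 26 36 36 36 36 36 36; K' ⊕ opad = 4c 5c 5c 5c 5c 5c 5c.
m1: inner = H(26 36 36 36 36 36 36 7c b4) = 7c 1e; tag = H(4c 5c 5c 5c 5c 5c 5c 7c 1e) = 7e90
m2: inner = H(26 36 36 36 36 36 36 13 69) = 31 b5; tag = H(4c 5c 5c 5c 5c 5c 5c 31 b5) = 1545 ← matches
m3: inner = H(26 36 36 36 36 36 36 9d 8f) = 57 3f; tag = H(4c 5c 5c 5c 5c 5c 5c 57 3f) = 9f6b

2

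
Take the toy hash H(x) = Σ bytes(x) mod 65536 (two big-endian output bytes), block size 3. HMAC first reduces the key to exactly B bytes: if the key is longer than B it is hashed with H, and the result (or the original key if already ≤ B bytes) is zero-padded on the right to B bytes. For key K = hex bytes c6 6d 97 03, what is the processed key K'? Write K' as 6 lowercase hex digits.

|K| = 4 > B = 3, so first hash the key.
H(K): sum = 198+109+151+3 = 461 → 01 cd.
Zero-pad H(K) = 01 cd to 3 bytes: K' = 01 cd 00.

01cd00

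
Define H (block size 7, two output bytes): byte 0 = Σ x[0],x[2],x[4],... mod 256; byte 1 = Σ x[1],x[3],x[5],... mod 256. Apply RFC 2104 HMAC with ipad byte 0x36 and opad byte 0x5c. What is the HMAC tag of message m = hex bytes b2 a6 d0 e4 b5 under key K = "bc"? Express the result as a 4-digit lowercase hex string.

4a77

Key "bc" = 62 63 is 2 bytes ≤ B = 7; zero-pad to 7 bytes: K' = 62 63 00 00 00 00 00.
K' ⊕ ipad = 54 55 36 36 36 36 36.  K' ⊕ opad = 3e 3f 5c 5c 5c 5c 5c.
Inner input = (K'⊕ipad) ∥ m = 54 55 36 36 36 36 36 ∥ b2 a6 d0 e4 b5.
Inner hash: even-index sum = 640 mod 256 = 128; odd-index sum = 760 mod 256 = 248 → 80 f8.
Outer input = (K'⊕opad) ∥ inner = 3e 3f 5c 5c 5c 5c 5c ∥ 80 f8.
Outer hash (tag): even-index sum = 586 mod 256 = 74; odd-index sum = 375 mod 256 = 119 → 4a 77.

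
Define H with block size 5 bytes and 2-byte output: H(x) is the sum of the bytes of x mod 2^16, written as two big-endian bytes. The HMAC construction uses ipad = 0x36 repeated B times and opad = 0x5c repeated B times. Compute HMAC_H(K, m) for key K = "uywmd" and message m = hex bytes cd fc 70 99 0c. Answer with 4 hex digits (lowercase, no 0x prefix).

Key "uywmd" = 75 79 77 6d 64 is exactly B = 5 bytes: K' = 75 79 77 6d 64.
K' ⊕ ipad = 43 4f 41 5b 52.  K' ⊕ opad = 29 25 2b 31 38.
Inner input = (K'⊕ipad) ∥ m = 43 4f 41 5b 52 ∥ cd fc 70 99 0c.
Inner hash: sum = 67+79+65+91+82+205+252+112+153+12 = 1118 → 04 5e.
Outer input = (K'⊕opad) ∥ inner = 29 25 2b 31 38 ∥ 04 5e.
Outer hash (tag): sum = 41+37+43+49+56+4+94 = 324 → 01 44.

0144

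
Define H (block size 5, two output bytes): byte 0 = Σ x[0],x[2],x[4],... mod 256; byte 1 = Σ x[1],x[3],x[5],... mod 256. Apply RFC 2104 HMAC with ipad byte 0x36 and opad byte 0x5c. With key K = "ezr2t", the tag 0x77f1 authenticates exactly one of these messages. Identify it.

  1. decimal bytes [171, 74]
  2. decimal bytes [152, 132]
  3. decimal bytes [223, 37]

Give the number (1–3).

Key "ezr2t" = 65 7a 72 32 74 is exactly B = 5 bytes: K' = 65 7a 72 32 74.
K' ⊕ ipad = 53 4c 44 04 42; K' ⊕ opad = 39 26 2e 6e 28.
m1: inner = H(53 4c 44 04 42 ab 4a) = 23 fb; tag = H(39 26 2e 6e 28 23 fb) = 8ab7
m2: inner = H(53 4c 44 04 42 98 84) = 5d e8; tag = H(39 26 2e 6e 28 5d e8) = 77f1 ← matches
m3: inner = H(53 4c 44 04 42 df 25) = fe 2f; tag = H(39 26 2e 6e 28 fe 2f) = be92

2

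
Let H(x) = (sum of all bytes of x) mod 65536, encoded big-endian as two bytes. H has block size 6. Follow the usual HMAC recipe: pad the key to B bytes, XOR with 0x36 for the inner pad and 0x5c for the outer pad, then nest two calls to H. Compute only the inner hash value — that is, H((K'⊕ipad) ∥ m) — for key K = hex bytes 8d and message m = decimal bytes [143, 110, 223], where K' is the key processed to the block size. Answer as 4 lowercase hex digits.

Key hex bytes 8d is 1 byte ≤ B = 6; zero-pad to 6 bytes: K' = 8d 00 00 00 00 00.
K' ⊕ ipad = bb 36 36 36 36 36.
Inner input = bb 36 36 36 36 36 ∥ 8f 6e df.
Inner hash: sum = 187+54+54+54+54+54+143+110+223 = 933 → 03 a5.

03a5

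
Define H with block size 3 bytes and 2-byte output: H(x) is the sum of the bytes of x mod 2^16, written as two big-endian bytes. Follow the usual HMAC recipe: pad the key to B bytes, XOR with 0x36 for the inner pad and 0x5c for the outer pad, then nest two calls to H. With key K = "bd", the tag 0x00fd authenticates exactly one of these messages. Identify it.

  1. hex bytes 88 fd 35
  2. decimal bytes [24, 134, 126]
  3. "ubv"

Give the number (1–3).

Key "bd" = 62 64 is 2 bytes ≤ B = 3; zero-pad to 3 bytes: K' = 62 64 00.
K' ⊕ ipad = 54 52 36; K' ⊕ opad = 3e 38 5c.
m1: inner = H(54 52 36 88 fd 35) = 02 96; tag = H(3e 38 5c 02 96) = 016a
m2: inner = H(54 52 36 18 86 7e) = 01 f8; tag = H(3e 38 5c 01 f8) = 01cb
m3: inner = H(54 52 36 75 62 76) = 02 29; tag = H(3e 38 5c 02 29) = 00fd ← matches

3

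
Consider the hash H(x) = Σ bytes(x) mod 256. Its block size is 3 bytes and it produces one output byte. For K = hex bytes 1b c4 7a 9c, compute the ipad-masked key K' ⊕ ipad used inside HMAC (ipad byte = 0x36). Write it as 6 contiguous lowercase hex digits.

c33636

Key hex bytes 1b c4 7a 9c is 4 bytes > B = 3, so hash it first: H(key) = f5, then zero-pad to 3 bytes: K' = f5 00 00.
XOR each byte with 0x36: f5⊕36=c3, 00⊕36=36, 00⊕36=36.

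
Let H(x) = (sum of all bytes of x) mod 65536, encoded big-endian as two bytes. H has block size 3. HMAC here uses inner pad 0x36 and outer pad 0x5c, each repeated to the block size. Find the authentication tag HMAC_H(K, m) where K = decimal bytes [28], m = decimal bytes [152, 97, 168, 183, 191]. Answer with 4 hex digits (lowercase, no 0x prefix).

Key decimal bytes [28] = 1c is 1 byte ≤ B = 3; zero-pad to 3 bytes: K' = 1c 00 00.
K' ⊕ ipad = 2a 36 36.  K' ⊕ opad = 40 5c 5c.
Inner input = (K'⊕ipad) ∥ m = 2a 36 36 ∥ 98 61 a8 b7 bf.
Inner hash: sum = 42+54+54+152+97+168+183+191 = 941 → 03 ad.
Outer input = (K'⊕opad) ∥ inner = 40 5c 5c ∥ 03 ad.
Outer hash (tag): sum = 64+92+92+3+173 = 424 → 01 a8.

01a8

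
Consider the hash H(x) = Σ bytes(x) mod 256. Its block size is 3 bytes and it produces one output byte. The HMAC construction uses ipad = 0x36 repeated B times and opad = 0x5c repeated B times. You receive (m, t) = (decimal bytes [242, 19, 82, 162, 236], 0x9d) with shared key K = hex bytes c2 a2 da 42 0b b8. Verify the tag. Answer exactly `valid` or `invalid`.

valid

Key hex bytes c2 a2 da 42 0b b8 is 6 bytes > B = 3, so hash it first: H(key) = 43, then zero-pad to 3 bytes: K' = 43 00 00.
K' ⊕ ipad = 75 36 36; K' ⊕ opad = 1f 5c 5c.
Inner hash: sum = 117+54+54+242+19+82+162+236 = 966; mod 256 = 198 → c6.
Outer hash (recomputed tag): sum = 31+92+92+198 = 413; mod 256 = 157 → 9d.
Recomputed tag = 9d; claimed = 9d → match.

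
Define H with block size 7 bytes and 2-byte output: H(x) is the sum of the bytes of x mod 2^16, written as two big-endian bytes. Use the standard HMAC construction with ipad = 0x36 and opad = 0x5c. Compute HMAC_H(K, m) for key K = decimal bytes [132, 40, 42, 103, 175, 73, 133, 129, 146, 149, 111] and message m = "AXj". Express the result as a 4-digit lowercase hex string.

Key decimal bytes [132, 40, 42, 103, 175, 73, 133, 129, 146, 149, 111] = 84 28 2a 67 af 49 85 81 92 95 6f is 11 bytes > B = 7, so hash it first: H(key) = 04 d1, then zero-pad to 7 bytes: K' = 04 d1 00 00 00 00 00.
K' ⊕ ipad = 32 e7 36 36 36 36 36.  K' ⊕ opad = 58 8d 5c 5c 5c 5c 5c.
Inner input = (K'⊕ipad) ∥ m = 32 e7 36 36 36 36 36 ∥ 41 58 6a.
Inner hash: sum = 50+231+54+54+54+54+54+65+88+106 = 810 → 03 2a.
Outer input = (K'⊕opad) ∥ inner = 58 8d 5c 5c 5c 5c 5c ∥ 03 2a.
Outer hash (tag): sum = 88+141+92+92+92+92+92+3+42 = 734 → 02 de.

02de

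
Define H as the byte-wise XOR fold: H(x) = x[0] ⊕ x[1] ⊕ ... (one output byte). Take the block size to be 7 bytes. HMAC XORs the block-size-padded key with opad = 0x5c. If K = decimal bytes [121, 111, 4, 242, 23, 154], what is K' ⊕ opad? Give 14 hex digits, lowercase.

Key decimal bytes [121, 111, 4, 242, 23, 154] = 79 6f 04 f2 17 9a is 6 bytes ≤ B = 7; zero-pad to 7 bytes: K' = 79 6f 04 f2 17 9a 00.
XOR each byte with 0x5c: 79⊕5c=25, 6f⊕5c=33, 04⊕5c=58, f2⊕5c=ae, 17⊕5c=4b, 9a⊕5c=c6, 00⊕5c=5c.

253358ae4bc65c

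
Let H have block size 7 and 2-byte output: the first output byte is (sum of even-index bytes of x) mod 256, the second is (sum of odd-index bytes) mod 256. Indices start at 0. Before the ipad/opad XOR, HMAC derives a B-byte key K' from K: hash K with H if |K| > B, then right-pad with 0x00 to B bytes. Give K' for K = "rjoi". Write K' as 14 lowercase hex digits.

726a6f69000000

Key "rjoi" = 72 6a 6f 69 is 4 bytes ≤ B = 7; zero-pad to 7 bytes: K' = 72 6a 6f 69 00 00 00.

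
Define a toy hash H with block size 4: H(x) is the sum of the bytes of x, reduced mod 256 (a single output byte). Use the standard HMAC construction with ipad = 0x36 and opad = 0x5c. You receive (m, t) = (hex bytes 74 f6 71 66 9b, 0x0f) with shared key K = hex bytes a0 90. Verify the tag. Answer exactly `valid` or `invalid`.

Key hex bytes a0 90 is 2 bytes ≤ B = 4; zero-pad to 4 bytes: K' = a0 90 00 00.
K' ⊕ ipad = 96 a6 36 36; K' ⊕ opad = fc cc 5c 5c.
Inner hash: sum = 150+166+54+54+116+246+113+102+155 = 1156; mod 256 = 132 → 84.
Outer hash (recomputed tag): sum = 252+204+92+92+132 = 772; mod 256 = 4 → 04.
Recomputed tag = 04; claimed = 0f → mismatch.

invalid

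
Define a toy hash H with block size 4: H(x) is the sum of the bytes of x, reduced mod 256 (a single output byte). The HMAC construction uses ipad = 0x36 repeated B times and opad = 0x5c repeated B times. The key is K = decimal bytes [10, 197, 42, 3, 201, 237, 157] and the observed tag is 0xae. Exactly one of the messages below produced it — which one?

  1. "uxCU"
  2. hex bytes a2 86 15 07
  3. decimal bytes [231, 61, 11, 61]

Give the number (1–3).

Key decimal bytes [10, 197, 42, 3, 201, 237, 157] = 0a c5 2a 03 c9 ed 9d is 7 bytes > B = 4, so hash it first: H(key) = 4f, then zero-pad to 4 bytes: K' = 4f 00 00 00.
K' ⊕ ipad = 79 36 36 36; K' ⊕ opad = 13 5c 5c 5c.
m1: inner = H(79 36 36 36 75 78 43 55) = a0; tag = H(13 5c 5c 5c a0) = c7
m2: inner = H(79 36 36 36 a2 86 15 07) = 5f; tag = H(13 5c 5c 5c 5f) = 86
m3: inner = H(79 36 36 36 e7 3d 0b 3d) = 87; tag = H(13 5c 5c 5c 87) = ae ← matches

3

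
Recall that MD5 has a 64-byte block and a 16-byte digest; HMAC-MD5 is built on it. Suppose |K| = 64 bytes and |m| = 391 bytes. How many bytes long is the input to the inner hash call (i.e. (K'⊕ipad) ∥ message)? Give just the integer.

455

Key is 64 ≤ 64 bytes, zero-padded: |K'| = 64.
Inner input = (K'⊕ipad) ∥ m → 64 + 391 = 455 bytes.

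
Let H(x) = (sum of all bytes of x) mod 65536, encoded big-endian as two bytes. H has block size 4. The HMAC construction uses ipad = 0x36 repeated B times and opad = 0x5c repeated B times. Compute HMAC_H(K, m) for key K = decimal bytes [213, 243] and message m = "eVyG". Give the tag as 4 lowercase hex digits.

0282

Key decimal bytes [213, 243] = d5 f3 is 2 bytes ≤ B = 4; zero-pad to 4 bytes: K' = d5 f3 00 00.
K' ⊕ ipad = e3 c5 36 36.  K' ⊕ opad = 89 af 5c 5c.
Inner input = (K'⊕ipad) ∥ m = e3 c5 36 36 ∥ 65 56 79 47.
Inner hash: sum = 227+197+54+54+101+86+121+71 = 911 → 03 8f.
Outer input = (K'⊕opad) ∥ inner = 89 af 5c 5c ∥ 03 8f.
Outer hash (tag): sum = 137+175+92+92+3+143 = 642 → 02 82.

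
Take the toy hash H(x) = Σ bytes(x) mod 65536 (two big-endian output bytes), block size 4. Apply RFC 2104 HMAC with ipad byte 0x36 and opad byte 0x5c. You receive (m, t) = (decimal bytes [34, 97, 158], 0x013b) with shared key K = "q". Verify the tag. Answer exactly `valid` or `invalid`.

invalid

Key "q" = 71 is 1 byte ≤ B = 4; zero-pad to 4 bytes: K' = 71 00 00 00.
K' ⊕ ipad = 47 36 36 36; K' ⊕ opad = 2d 5c 5c 5c.
Inner hash: sum = 71+54+54+54+34+97+158 = 522 → 02 0a.
Outer hash (recomputed tag): sum = 45+92+92+92+2+10 = 333 → 01 4d.
Recomputed tag = 014d; claimed = 013b → mismatch.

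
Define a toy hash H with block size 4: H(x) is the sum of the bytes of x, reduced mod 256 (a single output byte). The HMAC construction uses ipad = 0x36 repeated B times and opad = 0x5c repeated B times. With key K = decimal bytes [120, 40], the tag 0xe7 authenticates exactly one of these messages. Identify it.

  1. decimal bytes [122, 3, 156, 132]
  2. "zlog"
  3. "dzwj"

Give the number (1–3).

3

Key decimal bytes [120, 40] = 78 28 is 2 bytes ≤ B = 4; zero-pad to 4 bytes: K' = 78 28 00 00.
K' ⊕ ipad = 4e 1e 36 36; K' ⊕ opad = 24 74 5c 5c.
m1: inner = H(4e 1e 36 36 7a 03 9c 84) = 75; tag = H(24 74 5c 5c 75) = c5
m2: inner = H(4e 1e 36 36 7a 6c 6f 67) = 94; tag = H(24 74 5c 5c 94) = e4
m3: inner = H(4e 1e 36 36 64 7a 77 6a) = 97; tag = H(24 74 5c 5c 97) = e7 ← matches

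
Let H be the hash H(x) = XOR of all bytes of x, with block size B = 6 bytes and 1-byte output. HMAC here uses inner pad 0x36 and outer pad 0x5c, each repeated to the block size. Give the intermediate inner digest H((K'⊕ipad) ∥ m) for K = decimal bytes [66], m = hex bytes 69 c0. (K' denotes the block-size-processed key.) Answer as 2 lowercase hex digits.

Key decimal bytes [66] = 42 is 1 byte ≤ B = 6; zero-pad to 6 bytes: K' = 42 00 00 00 00 00.
K' ⊕ ipad = 74 36 36 36 36 36.
Inner input = 74 36 36 36 36 36 ∥ 69 c0.
Inner hash: XOR 74⊕36⊕36⊕36⊕36⊕36⊕69⊕c0 = eb.

eb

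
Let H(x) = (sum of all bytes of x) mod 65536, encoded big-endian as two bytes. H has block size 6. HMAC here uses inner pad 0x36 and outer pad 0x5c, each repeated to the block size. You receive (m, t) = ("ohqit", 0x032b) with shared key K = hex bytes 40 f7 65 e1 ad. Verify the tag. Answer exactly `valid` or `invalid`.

invalid

Key hex bytes 40 f7 65 e1 ad is 5 bytes ≤ B = 6; zero-pad to 6 bytes: K' = 40 f7 65 e1 ad 00.
K' ⊕ ipad = 76 c1 53 d7 9b 36; K' ⊕ opad = 1c ab 39 bd f1 5c.
Inner hash: sum = 118+193+83+215+155+54+111+104+113+105+116 = 1367 → 05 57.
Outer hash (recomputed tag): sum = 28+171+57+189+241+92+5+87 = 870 → 03 66.
Recomputed tag = 0366; claimed = 032b → mismatch.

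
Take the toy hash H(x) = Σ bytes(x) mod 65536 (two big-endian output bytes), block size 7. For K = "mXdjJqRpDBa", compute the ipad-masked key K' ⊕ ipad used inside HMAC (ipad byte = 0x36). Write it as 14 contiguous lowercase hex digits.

35c13636363636

Key "mXdjJqRpDBa" = 6d 58 64 6a 4a 71 52 70 44 42 61 is 11 bytes > B = 7, so hash it first: H(key) = 03 f7, then zero-pad to 7 bytes: K' = 03 f7 00 00 00 00 00.
XOR each byte with 0x36: 03⊕36=35, f7⊕36=c1, 00⊕36=36, 00⊕36=36, 00⊕36=36, 00⊕36=36, 00⊕36=36.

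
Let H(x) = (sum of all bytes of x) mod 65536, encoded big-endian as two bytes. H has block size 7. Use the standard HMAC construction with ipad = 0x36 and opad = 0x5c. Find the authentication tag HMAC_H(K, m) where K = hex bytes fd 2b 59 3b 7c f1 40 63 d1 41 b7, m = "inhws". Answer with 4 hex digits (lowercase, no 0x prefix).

02ff

Key hex bytes fd 2b 59 3b 7c f1 40 63 d1 41 b7 is 11 bytes > B = 7, so hash it first: H(key) = 05 95, then zero-pad to 7 bytes: K' = 05 95 00 00 00 00 00.
K' ⊕ ipad = 33 a3 36 36 36 36 36.  K' ⊕ opad = 59 c9 5c 5c 5c 5c 5c.
Inner input = (K'⊕ipad) ∥ m = 33 a3 36 36 36 36 36 ∥ 69 6e 68 77 73.
Inner hash: sum = 51+163+54+54+54+54+54+105+110+104+119+115 = 1037 → 04 0d.
Outer input = (K'⊕opad) ∥ inner = 59 c9 5c 5c 5c 5c 5c ∥ 04 0d.
Outer hash (tag): sum = 89+201+92+92+92+92+92+4+13 = 767 → 02 ff.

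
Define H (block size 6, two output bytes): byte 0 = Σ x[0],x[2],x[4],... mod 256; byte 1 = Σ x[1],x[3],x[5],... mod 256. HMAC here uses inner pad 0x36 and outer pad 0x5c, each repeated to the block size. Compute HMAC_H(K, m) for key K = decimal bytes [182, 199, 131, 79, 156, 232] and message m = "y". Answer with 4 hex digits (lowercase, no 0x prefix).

e1aa

Key decimal bytes [182, 199, 131, 79, 156, 232] = b6 c7 83 4f 9c e8 is exactly B = 6 bytes: K' = b6 c7 83 4f 9c e8.
K' ⊕ ipad = 80 f1 b5 79 aa de.  K' ⊕ opad = ea 9b df 13 c0 b4.
Inner input = (K'⊕ipad) ∥ m = 80 f1 b5 79 aa de ∥ 79.
Inner hash: even-index sum = 600 mod 256 = 88; odd-index sum = 584 mod 256 = 72 → 58 48.
Outer input = (K'⊕opad) ∥ inner = ea 9b df 13 c0 b4 ∥ 58 48.
Outer hash (tag): even-index sum = 737 mod 256 = 225; odd-index sum = 426 mod 256 = 170 → e1 aa.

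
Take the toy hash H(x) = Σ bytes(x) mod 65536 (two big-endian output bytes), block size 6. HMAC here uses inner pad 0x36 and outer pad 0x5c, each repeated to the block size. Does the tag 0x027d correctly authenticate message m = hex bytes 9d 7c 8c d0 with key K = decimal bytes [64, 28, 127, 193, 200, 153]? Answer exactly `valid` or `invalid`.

valid

Key decimal bytes [64, 28, 127, 193, 200, 153] = 40 1c 7f c1 c8 99 is exactly B = 6 bytes: K' = 40 1c 7f c1 c8 99.
K' ⊕ ipad = 76 2a 49 f7 fe af; K' ⊕ opad = 1c 40 23 9d 94 c5.
Inner hash: sum = 118+42+73+247+254+175+157+124+140+208 = 1538 → 06 02.
Outer hash (recomputed tag): sum = 28+64+35+157+148+197+6+2 = 637 → 02 7d.
Recomputed tag = 027d; claimed = 027d → match.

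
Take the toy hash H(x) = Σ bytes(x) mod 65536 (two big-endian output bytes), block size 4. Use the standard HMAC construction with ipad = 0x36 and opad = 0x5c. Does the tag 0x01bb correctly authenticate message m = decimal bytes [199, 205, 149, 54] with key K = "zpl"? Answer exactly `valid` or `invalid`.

Key "zpl" = 7a 70 6c is 3 bytes ≤ B = 4; zero-pad to 4 bytes: K' = 7a 70 6c 00.
K' ⊕ ipad = 4c 46 5a 36; K' ⊕ opad = 26 2c 30 5c.
Inner hash: sum = 76+70+90+54+199+205+149+54 = 897 → 03 81.
Outer hash (recomputed tag): sum = 38+44+48+92+3+129 = 354 → 01 62.
Recomputed tag = 0162; claimed = 01bb → mismatch.

invalid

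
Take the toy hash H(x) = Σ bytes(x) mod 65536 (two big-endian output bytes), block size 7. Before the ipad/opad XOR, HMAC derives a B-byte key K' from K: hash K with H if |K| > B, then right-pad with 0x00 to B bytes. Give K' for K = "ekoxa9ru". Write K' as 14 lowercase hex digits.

|K| = 8 > B = 7, so first hash the key.
H(K): sum = 101+107+111+120+97+57+114+117 = 824 → 03 38.
Zero-pad H(K) = 03 38 to 7 bytes: K' = 03 38 00 00 00 00 00.

03380000000000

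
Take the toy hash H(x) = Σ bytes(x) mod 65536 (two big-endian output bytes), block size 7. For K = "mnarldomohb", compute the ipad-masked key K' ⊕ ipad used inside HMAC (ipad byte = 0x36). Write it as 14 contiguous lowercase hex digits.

32a53636363636

Key "mnarldomohb" = 6d 6e 61 72 6c 64 6f 6d 6f 68 62 is 11 bytes > B = 7, so hash it first: H(key) = 04 93, then zero-pad to 7 bytes: K' = 04 93 00 00 00 00 00.
XOR each byte with 0x36: 04⊕36=32, 93⊕36=a5, 00⊕36=36, 00⊕36=36, 00⊕36=36, 00⊕36=36, 00⊕36=36.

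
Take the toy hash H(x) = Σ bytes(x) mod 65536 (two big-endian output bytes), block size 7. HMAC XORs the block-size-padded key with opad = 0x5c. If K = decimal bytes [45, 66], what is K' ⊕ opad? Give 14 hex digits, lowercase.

Key decimal bytes [45, 66] = 2d 42 is 2 bytes ≤ B = 7; zero-pad to 7 bytes: K' = 2d 42 00 00 00 00 00.
XOR each byte with 0x5c: 2d⊕5c=71, 42⊕5c=1e, 00⊕5c=5c, 00⊕5c=5c, 00⊕5c=5c, 00⊕5c=5c, 00⊕5c=5c.

711e5c5c5c5c5c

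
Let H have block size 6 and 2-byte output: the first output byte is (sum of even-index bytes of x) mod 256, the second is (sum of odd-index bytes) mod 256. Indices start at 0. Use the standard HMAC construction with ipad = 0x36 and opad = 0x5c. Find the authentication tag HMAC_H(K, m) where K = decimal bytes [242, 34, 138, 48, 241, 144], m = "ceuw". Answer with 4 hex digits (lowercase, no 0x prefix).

5052

Key decimal bytes [242, 34, 138, 48, 241, 144] = f2 22 8a 30 f1 90 is exactly B = 6 bytes: K' = f2 22 8a 30 f1 90.
K' ⊕ ipad = c4 14 bc 06 c7 a6.  K' ⊕ opad = ae 7e d6 6c ad cc.
Inner input = (K'⊕ipad) ∥ m = c4 14 bc 06 c7 a6 ∥ 63 65 75 77.
Inner hash: even-index sum = 799 mod 256 = 31; odd-index sum = 412 mod 256 = 156 → 1f 9c.
Outer input = (K'⊕opad) ∥ inner = ae 7e d6 6c ad cc ∥ 1f 9c.
Outer hash (tag): even-index sum = 592 mod 256 = 80; odd-index sum = 594 mod 256 = 82 → 50 52.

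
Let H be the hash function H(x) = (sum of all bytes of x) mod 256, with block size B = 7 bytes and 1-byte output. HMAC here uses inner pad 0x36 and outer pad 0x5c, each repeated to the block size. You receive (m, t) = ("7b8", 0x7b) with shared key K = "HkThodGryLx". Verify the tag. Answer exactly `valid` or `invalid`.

Key "HkThodGryLx" = 48 6b 54 68 6f 64 47 72 79 4c 78 is 11 bytes > B = 7, so hash it first: H(key) = 38, then zero-pad to 7 bytes: K' = 38 00 00 00 00 00 00.
K' ⊕ ipad = 0e 36 36 36 36 36 36; K' ⊕ opad = 64 5c 5c 5c 5c 5c 5c.
Inner hash: sum = 14+54+54+54+54+54+54+55+98+56 = 547; mod 256 = 35 → 23.
Outer hash (recomputed tag): sum = 100+92+92+92+92+92+92+35 = 687; mod 256 = 175 → af.
Recomputed tag = af; claimed = 7b → mismatch.

invalid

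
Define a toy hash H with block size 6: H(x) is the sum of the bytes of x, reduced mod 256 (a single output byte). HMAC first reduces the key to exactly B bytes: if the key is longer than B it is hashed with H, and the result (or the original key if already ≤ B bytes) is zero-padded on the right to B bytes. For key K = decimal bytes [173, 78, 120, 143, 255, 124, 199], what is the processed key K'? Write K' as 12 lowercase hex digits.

|K| = 7 > B = 6, so first hash the key.
H(K): sum = 173+78+120+143+255+124+199 = 1092; mod 256 = 68 → 44.
Zero-pad H(K) = 44 to 6 bytes: K' = 44 00 00 00 00 00.

440000000000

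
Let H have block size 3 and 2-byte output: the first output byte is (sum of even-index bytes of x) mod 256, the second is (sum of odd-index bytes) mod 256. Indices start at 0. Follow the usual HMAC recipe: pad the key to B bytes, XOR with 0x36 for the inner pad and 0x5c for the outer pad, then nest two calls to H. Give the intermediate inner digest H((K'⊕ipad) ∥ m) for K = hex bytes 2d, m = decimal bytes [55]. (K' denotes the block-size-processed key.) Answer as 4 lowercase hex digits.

Key hex bytes 2d is 1 byte ≤ B = 3; zero-pad to 3 bytes: K' = 2d 00 00.
K' ⊕ ipad = 1b 36 36.
Inner input = 1b 36 36 ∥ 37.
Inner hash: even-index sum = 81 mod 256 = 81; odd-index sum = 109 mod 256 = 109 → 51 6d.

516d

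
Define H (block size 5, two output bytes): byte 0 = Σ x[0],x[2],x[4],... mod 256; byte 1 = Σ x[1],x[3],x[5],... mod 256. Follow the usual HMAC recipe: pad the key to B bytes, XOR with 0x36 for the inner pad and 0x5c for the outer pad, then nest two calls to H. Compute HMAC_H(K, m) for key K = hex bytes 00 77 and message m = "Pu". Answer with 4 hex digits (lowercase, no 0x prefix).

db9e

Key hex bytes 00 77 is 2 bytes ≤ B = 5; zero-pad to 5 bytes: K' = 00 77 00 00 00.
K' ⊕ ipad = 36 41 36 36 36.  K' ⊕ opad = 5c 2b 5c 5c 5c.
Inner input = (K'⊕ipad) ∥ m = 36 41 36 36 36 ∥ 50 75.
Inner hash: even-index sum = 279 mod 256 = 23; odd-index sum = 199 mod 256 = 199 → 17 c7.
Outer input = (K'⊕opad) ∥ inner = 5c 2b 5c 5c 5c ∥ 17 c7.
Outer hash (tag): even-index sum = 475 mod 256 = 219; odd-index sum = 158 mod 256 = 158 → db 9e.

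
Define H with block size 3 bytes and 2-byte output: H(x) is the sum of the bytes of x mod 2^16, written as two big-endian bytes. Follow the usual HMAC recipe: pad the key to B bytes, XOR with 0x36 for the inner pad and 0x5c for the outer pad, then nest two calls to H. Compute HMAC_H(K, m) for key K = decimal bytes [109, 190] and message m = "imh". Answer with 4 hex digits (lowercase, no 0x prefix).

01c8

Key decimal bytes [109, 190] = 6d be is 2 bytes ≤ B = 3; zero-pad to 3 bytes: K' = 6d be 00.
K' ⊕ ipad = 5b 88 36.  K' ⊕ opad = 31 e2 5c.
Inner input = (K'⊕ipad) ∥ m = 5b 88 36 ∥ 69 6d 68.
Inner hash: sum = 91+136+54+105+109+104 = 599 → 02 57.
Outer input = (K'⊕opad) ∥ inner = 31 e2 5c ∥ 02 57.
Outer hash (tag): sum = 49+226+92+2+87 = 456 → 01 c8.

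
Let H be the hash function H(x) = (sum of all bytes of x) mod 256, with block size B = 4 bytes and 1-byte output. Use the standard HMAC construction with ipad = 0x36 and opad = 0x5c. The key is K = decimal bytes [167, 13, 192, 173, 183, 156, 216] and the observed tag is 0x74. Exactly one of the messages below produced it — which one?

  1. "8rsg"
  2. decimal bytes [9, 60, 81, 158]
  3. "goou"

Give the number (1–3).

Key decimal bytes [167, 13, 192, 173, 183, 156, 216] = a7 0d c0 ad b7 9c d8 is 7 bytes > B = 4, so hash it first: H(key) = 4c, then zero-pad to 4 bytes: K' = 4c 00 00 00.
K' ⊕ ipad = 7a 36 36 36; K' ⊕ opad = 10 5c 5c 5c.
m1: inner = H(7a 36 36 36 38 72 73 67) = a0; tag = H(10 5c 5c 5c a0) = c4
m2: inner = H(7a 36 36 36 09 3c 51 9e) = 50; tag = H(10 5c 5c 5c 50) = 74 ← matches
m3: inner = H(7a 36 36 36 67 6f 6f 75) = d6; tag = H(10 5c 5c 5c d6) = fa

2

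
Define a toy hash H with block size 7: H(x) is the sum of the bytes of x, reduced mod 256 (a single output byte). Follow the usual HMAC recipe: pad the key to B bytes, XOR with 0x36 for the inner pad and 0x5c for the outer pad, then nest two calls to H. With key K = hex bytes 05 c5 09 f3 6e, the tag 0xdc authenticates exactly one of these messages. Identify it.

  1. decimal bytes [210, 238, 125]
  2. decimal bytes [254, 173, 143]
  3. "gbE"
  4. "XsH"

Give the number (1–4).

3

Key hex bytes 05 c5 09 f3 6e is 5 bytes ≤ B = 7; zero-pad to 7 bytes: K' = 05 c5 09 f3 6e 00 00.
K' ⊕ ipad = 33 f3 3f c5 58 36 36; K' ⊕ opad = 59 99 55 af 32 5c 5c.
m1: inner = H(33 f3 3f c5 58 36 36 d2 ee 7d) = 2b; tag = H(59 99 55 af 32 5c 5c 2b) = 0b
m2: inner = H(33 f3 3f c5 58 36 36 fe ad 8f) = 28; tag = H(59 99 55 af 32 5c 5c 28) = 08
m3: inner = H(33 f3 3f c5 58 36 36 67 62 45) = fc; tag = H(59 99 55 af 32 5c 5c fc) = dc ← matches
m4: inner = H(33 f3 3f c5 58 36 36 58 73 48) = 01; tag = H(59 99 55 af 32 5c 5c 01) = e1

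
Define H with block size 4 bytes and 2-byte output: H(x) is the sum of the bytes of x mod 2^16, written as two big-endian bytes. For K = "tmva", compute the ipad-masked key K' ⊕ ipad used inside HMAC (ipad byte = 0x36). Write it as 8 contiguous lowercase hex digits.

425b4057

Key "tmva" = 74 6d 76 61 is exactly B = 4 bytes: K' = 74 6d 76 61.
XOR each byte with 0x36: 74⊕36=42, 6d⊕36=5b, 76⊕36=40, 61⊕36=57.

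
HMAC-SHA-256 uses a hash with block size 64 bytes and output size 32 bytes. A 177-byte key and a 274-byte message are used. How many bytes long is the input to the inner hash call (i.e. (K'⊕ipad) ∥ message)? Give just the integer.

338

Key is 177 > 64 bytes, so it is hashed to 32 bytes then zero-padded to 64: |K'| = 64.
Inner input = (K'⊕ipad) ∥ m → 64 + 274 = 338 bytes.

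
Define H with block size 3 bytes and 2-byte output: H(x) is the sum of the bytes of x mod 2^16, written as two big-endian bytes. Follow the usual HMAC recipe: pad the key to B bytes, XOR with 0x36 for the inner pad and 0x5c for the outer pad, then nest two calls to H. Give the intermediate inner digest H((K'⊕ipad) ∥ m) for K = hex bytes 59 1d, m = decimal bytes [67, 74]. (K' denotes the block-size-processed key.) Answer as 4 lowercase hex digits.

015d

Key hex bytes 59 1d is 2 bytes ≤ B = 3; zero-pad to 3 bytes: K' = 59 1d 00.
K' ⊕ ipad = 6f 2b 36.
Inner input = 6f 2b 36 ∥ 43 4a.
Inner hash: sum = 111+43+54+67+74 = 349 → 01 5d.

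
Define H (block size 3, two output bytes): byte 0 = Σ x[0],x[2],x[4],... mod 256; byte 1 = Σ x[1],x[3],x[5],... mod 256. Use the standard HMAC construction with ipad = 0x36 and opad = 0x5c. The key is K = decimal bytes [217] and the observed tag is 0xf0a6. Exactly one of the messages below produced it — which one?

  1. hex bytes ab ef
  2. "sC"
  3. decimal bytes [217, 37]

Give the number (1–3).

Key decimal bytes [217] = d9 is 1 byte ≤ B = 3; zero-pad to 3 bytes: K' = d9 00 00.
K' ⊕ ipad = ef 36 36; K' ⊕ opad = 85 5c 5c.
m1: inner = H(ef 36 36 ab ef) = 14 e1; tag = H(85 5c 5c 14 e1) = c270
m2: inner = H(ef 36 36 73 43) = 68 a9; tag = H(85 5c 5c 68 a9) = 8ac4
m3: inner = H(ef 36 36 d9 25) = 4a 0f; tag = H(85 5c 5c 4a 0f) = f0a6 ← matches

3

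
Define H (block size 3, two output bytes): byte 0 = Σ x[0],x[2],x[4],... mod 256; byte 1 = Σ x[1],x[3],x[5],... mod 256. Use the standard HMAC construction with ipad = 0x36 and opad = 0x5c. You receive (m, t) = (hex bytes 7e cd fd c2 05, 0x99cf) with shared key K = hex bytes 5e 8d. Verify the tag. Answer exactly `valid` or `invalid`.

invalid

Key hex bytes 5e 8d is 2 bytes ≤ B = 3; zero-pad to 3 bytes: K' = 5e 8d 00.
K' ⊕ ipad = 68 bb 36; K' ⊕ opad = 02 d1 5c.
Inner hash: even-index sum = 557 mod 256 = 45; odd-index sum = 571 mod 256 = 59 → 2d 3b.
Outer hash (recomputed tag): even-index sum = 153 mod 256 = 153; odd-index sum = 254 mod 256 = 254 → 99 fe.
Recomputed tag = 99fe; claimed = 99cf → mismatch.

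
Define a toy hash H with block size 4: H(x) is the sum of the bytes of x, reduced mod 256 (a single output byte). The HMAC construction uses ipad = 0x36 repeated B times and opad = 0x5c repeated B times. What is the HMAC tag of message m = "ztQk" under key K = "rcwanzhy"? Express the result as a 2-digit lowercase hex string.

Key "rcwanzhy" = 72 63 77 61 6e 7a 68 79 is 8 bytes > B = 4, so hash it first: H(key) = 76, then zero-pad to 4 bytes: K' = 76 00 00 00.
K' ⊕ ipad = 40 36 36 36.  K' ⊕ opad = 2a 5c 5c 5c.
Inner input = (K'⊕ipad) ∥ m = 40 36 36 36 ∥ 7a 74 51 6b.
Inner hash: sum = 64+54+54+54+122+116+81+107 = 652; mod 256 = 140 → 8c.
Outer input = (K'⊕opad) ∥ inner = 2a 5c 5c 5c ∥ 8c.
Outer hash (tag): sum = 42+92+92+92+140 = 458; mod 256 = 202 → ca.

ca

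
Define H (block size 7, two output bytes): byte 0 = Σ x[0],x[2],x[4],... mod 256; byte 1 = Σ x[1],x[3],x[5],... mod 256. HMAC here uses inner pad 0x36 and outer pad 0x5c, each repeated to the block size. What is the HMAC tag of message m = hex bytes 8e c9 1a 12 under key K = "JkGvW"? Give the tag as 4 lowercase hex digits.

Key "JkGvW" = 4a 6b 47 76 57 is 5 bytes ≤ B = 7; zero-pad to 7 bytes: K' = 4a 6b 47 76 57 00 00.
K' ⊕ ipad = 7c 5d 71 40 61 36 36.  K' ⊕ opad = 16 37 1b 2a 0b 5c 5c.
Inner input = (K'⊕ipad) ∥ m = 7c 5d 71 40 61 36 36 ∥ 8e c9 1a 12.
Inner hash: even-index sum = 607 mod 256 = 95; odd-index sum = 379 mod 256 = 123 → 5f 7b.
Outer input = (K'⊕opad) ∥ inner = 16 37 1b 2a 0b 5c 5c ∥ 5f 7b.
Outer hash (tag): even-index sum = 275 mod 256 = 19; odd-index sum = 284 mod 256 = 28 → 13 1c.

131c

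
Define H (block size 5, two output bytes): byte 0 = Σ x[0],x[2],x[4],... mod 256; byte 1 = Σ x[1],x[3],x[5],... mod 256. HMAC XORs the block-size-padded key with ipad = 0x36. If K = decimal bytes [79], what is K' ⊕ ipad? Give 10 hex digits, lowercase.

7936363636

Key decimal bytes [79] = 4f is 1 byte ≤ B = 5; zero-pad to 5 bytes: K' = 4f 00 00 00 00.
XOR each byte with 0x36: 4f⊕36=79, 00⊕36=36, 00⊕36=36, 00⊕36=36, 00⊕36=36.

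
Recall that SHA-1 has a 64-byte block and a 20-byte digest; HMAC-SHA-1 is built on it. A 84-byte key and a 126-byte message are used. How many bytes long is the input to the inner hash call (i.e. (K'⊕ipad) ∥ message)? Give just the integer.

Key is 84 > 64 bytes, so it is hashed to 20 bytes then zero-padded to 64: |K'| = 64.
Inner input = (K'⊕ipad) ∥ m → 64 + 126 = 190 bytes.

190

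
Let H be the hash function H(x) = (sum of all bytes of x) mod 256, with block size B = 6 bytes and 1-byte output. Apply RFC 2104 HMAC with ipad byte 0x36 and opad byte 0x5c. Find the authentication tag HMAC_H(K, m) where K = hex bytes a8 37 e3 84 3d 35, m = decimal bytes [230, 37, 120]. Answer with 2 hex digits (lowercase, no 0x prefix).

77

Key hex bytes a8 37 e3 84 3d 35 is exactly B = 6 bytes: K' = a8 37 e3 84 3d 35.
K' ⊕ ipad = 9e 01 d5 b2 0b 03.  K' ⊕ opad = f4 6b bf d8 61 69.
Inner input = (K'⊕ipad) ∥ m = 9e 01 d5 b2 0b 03 ∥ e6 25 78.
Inner hash: sum = 158+1+213+178+11+3+230+37+120 = 951; mod 256 = 183 → b7.
Outer input = (K'⊕opad) ∥ inner = f4 6b bf d8 61 69 ∥ b7.
Outer hash (tag): sum = 244+107+191+216+97+105+183 = 1143; mod 256 = 119 → 77.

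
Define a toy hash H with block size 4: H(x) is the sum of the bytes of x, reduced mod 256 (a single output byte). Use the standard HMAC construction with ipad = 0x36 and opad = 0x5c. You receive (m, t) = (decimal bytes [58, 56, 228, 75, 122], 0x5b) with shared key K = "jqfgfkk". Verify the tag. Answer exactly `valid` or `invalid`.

valid

Key "jqfgfkk" = 6a 71 66 67 66 6b 6b is 7 bytes > B = 4, so hash it first: H(key) = e4, then zero-pad to 4 bytes: K' = e4 00 00 00.
K' ⊕ ipad = d2 36 36 36; K' ⊕ opad = b8 5c 5c 5c.
Inner hash: sum = 210+54+54+54+58+56+228+75+122 = 911; mod 256 = 143 → 8f.
Outer hash (recomputed tag): sum = 184+92+92+92+143 = 603; mod 256 = 91 → 5b.
Recomputed tag = 5b; claimed = 5b → match.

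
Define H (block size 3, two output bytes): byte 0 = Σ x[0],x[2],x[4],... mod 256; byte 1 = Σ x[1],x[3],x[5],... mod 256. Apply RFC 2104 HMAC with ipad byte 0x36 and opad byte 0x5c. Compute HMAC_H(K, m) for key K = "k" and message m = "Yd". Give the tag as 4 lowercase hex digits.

Key "k" = 6b is 1 byte ≤ B = 3; zero-pad to 3 bytes: K' = 6b 00 00.
K' ⊕ ipad = 5d 36 36.  K' ⊕ opad = 37 5c 5c.
Inner input = (K'⊕ipad) ∥ m = 5d 36 36 ∥ 59 64.
Inner hash: even-index sum = 247 mod 256 = 247; odd-index sum = 143 mod 256 = 143 → f7 8f.
Outer input = (K'⊕opad) ∥ inner = 37 5c 5c ∥ f7 8f.
Outer hash (tag): even-index sum = 290 mod 256 = 34; odd-index sum = 339 mod 256 = 83 → 22 53.

2253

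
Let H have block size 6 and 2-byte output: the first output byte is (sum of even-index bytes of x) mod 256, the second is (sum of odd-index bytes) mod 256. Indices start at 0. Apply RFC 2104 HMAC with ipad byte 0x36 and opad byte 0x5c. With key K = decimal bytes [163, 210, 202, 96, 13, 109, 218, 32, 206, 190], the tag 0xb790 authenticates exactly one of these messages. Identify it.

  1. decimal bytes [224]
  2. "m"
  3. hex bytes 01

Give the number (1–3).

3

Key decimal bytes [163, 210, 202, 96, 13, 109, 218, 32, 206, 190] = a3 d2 ca 60 0d 6d da 20 ce be is 10 bytes > B = 6, so hash it first: H(key) = 22 7d, then zero-pad to 6 bytes: K' = 22 7d 00 00 00 00.
K' ⊕ ipad = 14 4b 36 36 36 36; K' ⊕ opad = 7e 21 5c 5c 5c 5c.
m1: inner = H(14 4b 36 36 36 36 e0) = 60 b7; tag = H(7e 21 5c 5c 5c 5c 60 b7) = 9690
m2: inner = H(14 4b 36 36 36 36 6d) = ed b7; tag = H(7e 21 5c 5c 5c 5c ed b7) = 2390
m3: inner = H(14 4b 36 36 36 36 01) = 81 b7; tag = H(7e 21 5c 5c 5c 5c 81 b7) = b790 ← matches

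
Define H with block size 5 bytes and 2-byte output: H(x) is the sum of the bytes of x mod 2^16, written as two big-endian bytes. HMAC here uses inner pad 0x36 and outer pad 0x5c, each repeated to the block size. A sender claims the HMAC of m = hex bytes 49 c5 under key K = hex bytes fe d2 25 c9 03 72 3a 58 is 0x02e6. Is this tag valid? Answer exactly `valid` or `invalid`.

valid

Key hex bytes fe d2 25 c9 03 72 3a 58 is 8 bytes > B = 5, so hash it first: H(key) = 03 c5, then zero-pad to 5 bytes: K' = 03 c5 00 00 00.
K' ⊕ ipad = 35 f3 36 36 36; K' ⊕ opad = 5f 99 5c 5c 5c.
Inner hash: sum = 53+243+54+54+54+73+197 = 728 → 02 d8.
Outer hash (recomputed tag): sum = 95+153+92+92+92+2+216 = 742 → 02 e6.
Recomputed tag = 02e6; claimed = 02e6 → match.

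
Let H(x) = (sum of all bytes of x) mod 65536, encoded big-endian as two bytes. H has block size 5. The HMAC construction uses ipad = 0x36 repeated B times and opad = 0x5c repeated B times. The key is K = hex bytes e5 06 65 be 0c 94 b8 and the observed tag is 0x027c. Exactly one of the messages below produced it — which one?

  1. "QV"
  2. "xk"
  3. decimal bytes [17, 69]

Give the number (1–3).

Key hex bytes e5 06 65 be 0c 94 b8 is 7 bytes > B = 5, so hash it first: H(key) = 03 66, then zero-pad to 5 bytes: K' = 03 66 00 00 00.
K' ⊕ ipad = 35 50 36 36 36; K' ⊕ opad = 5f 3a 5c 5c 5c.
m1: inner = H(35 50 36 36 36 51 56) = 01 ce; tag = H(5f 3a 5c 5c 5c 01 ce) = 027c ← matches
m2: inner = H(35 50 36 36 36 78 6b) = 02 0a; tag = H(5f 3a 5c 5c 5c 02 0a) = 01b9
m3: inner = H(35 50 36 36 36 11 45) = 01 7d; tag = H(5f 3a 5c 5c 5c 01 7d) = 022b

1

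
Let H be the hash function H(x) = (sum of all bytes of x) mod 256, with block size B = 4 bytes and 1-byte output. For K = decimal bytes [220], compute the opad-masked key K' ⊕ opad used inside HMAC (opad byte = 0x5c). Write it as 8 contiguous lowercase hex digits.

805c5c5c

Key decimal bytes [220] = dc is 1 byte ≤ B = 4; zero-pad to 4 bytes: K' = dc 00 00 00.
XOR each byte with 0x5c: dc⊕5c=80, 00⊕5c=5c, 00⊕5c=5c, 00⊕5c=5c.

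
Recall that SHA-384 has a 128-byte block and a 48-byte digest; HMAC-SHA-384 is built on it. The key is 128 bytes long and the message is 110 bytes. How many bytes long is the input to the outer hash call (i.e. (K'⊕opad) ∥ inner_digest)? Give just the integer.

Key is 128 ≤ 128 bytes, zero-padded: |K'| = 128.
Outer input = (K'⊕opad) ∥ H(inner) → 128 + 48 = 176 bytes.

176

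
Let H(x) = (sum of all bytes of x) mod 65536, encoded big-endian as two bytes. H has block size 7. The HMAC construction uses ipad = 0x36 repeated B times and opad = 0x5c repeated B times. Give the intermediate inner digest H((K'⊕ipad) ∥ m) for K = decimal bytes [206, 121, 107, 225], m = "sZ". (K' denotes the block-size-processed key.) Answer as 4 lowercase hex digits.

03ea

Key decimal bytes [206, 121, 107, 225] = ce 79 6b e1 is 4 bytes ≤ B = 7; zero-pad to 7 bytes: K' = ce 79 6b e1 00 00 00.
K' ⊕ ipad = f8 4f 5d d7 36 36 36.
Inner input = f8 4f 5d d7 36 36 36 ∥ 73 5a.
Inner hash: sum = 248+79+93+215+54+54+54+115+90 = 1002 → 03 ea.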